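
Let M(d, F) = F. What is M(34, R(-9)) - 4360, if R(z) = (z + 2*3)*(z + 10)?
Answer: -4363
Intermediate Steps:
R(z) = (6 + z)*(10 + z) (R(z) = (z + 6)*(10 + z) = (6 + z)*(10 + z))
M(34, R(-9)) - 4360 = (60 + (-9)² + 16*(-9)) - 4360 = (60 + 81 - 144) - 4360 = -3 - 4360 = -4363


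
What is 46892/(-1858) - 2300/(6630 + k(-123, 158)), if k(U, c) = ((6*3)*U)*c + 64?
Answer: -4021303964/159378311 ≈ -25.231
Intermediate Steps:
k(U, c) = 64 + 18*U*c (k(U, c) = (18*U)*c + 64 = 18*U*c + 64 = 64 + 18*U*c)
46892/(-1858) - 2300/(6630 + k(-123, 158)) = 46892/(-1858) - 2300/(6630 + (64 + 18*(-123)*158)) = 46892*(-1/1858) - 2300/(6630 + (64 - 349812)) = -23446/929 - 2300/(6630 - 349748) = -23446/929 - 2300/(-343118) = -23446/929 - 2300*(-1/343118) = -23446/929 + 1150/171559 = -4021303964/159378311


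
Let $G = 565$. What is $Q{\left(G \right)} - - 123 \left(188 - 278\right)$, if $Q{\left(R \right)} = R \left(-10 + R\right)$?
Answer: $302505$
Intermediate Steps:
$Q{\left(G \right)} - - 123 \left(188 - 278\right) = 565 \left(-10 + 565\right) - - 123 \left(188 - 278\right) = 565 \cdot 555 - \left(-123\right) \left(-90\right) = 313575 - 11070 = 302505$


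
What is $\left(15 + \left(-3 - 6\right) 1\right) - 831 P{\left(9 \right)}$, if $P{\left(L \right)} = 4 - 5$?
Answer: $837$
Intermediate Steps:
$P{\left(L \right)} = -1$ ($P{\left(L \right)} = 4 - 5 = -1$)
$\left(15 + \left(-3 - 6\right) 1\right) - 831 P{\left(9 \right)} = \left(15 + \left(-3 - 6\right) 1\right) - -831 = \left(15 - 9\right) + 831 = 6 + 831 = 837$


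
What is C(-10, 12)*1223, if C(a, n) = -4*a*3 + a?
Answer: 134530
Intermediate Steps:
C(a, n) = -11*a (C(a, n) = -12*a + a = -11*a)
C(-10, 12)*1223 = -11*(-10)*1223 = 110*1223 = 134530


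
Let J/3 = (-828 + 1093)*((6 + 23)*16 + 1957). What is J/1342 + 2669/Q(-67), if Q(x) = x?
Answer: 125372767/89914 ≈ 1394.4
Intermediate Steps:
J = 1924695 (J = 3*((-828 + 1093)*((6 + 23)*16 + 1957)) = 3*(265*(29*16 + 1957)) = 3*(265*(464 + 1957)) = 3*(265*2421) = 3*641565 = 1924695)
J/1342 + 2669/Q(-67) = 1924695/1342 + 2669/(-67) = 1924695*(1/1342) + 2669*(-1/67) = 1924695/1342 - 2669/67 = 125372767/89914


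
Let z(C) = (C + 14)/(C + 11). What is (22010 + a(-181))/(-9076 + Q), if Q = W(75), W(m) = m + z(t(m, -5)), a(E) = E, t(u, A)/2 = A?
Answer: -21829/8997 ≈ -2.4263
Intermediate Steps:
t(u, A) = 2*A
z(C) = (14 + C)/(11 + C)
W(m) = 4 + m (W(m) = m + (14 + 2*(-5))/(11 + 2*(-5)) = m + (14 - 10)/(11 - 10) = m + 4/1 = m + 1*4 = m + 4 = 4 + m)
Q = 79 (Q = 4 + 75 = 79)
(22010 + a(-181))/(-9076 + Q) = (22010 - 181)/(-9076 + 79) = 21829/(-8997) = 21829*(-1/8997) = -21829/8997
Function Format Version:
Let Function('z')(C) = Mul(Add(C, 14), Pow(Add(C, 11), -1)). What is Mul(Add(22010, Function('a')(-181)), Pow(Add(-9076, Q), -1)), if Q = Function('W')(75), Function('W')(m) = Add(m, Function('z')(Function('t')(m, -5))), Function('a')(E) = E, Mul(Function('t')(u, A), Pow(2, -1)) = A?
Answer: Rational(-21829, 8997) ≈ -2.4263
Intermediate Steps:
Function('t')(u, A) = Mul(2, A)
Function('z')(C) = Mul(Pow(Add(11, C), -1), Add(14, C)) (Function('z')(C) = Mul(Add(14, C), Pow(Add(11, C), -1)) = Mul(Pow(Add(11, C), -1), Add(14, C)))
Function('W')(m) = Add(4, m) (Function('W')(m) = Add(m, Mul(Pow(Add(11, Mul(2, -5)), -1), Add(14, Mul(2, -5)))) = Add(m, Mul(Pow(Add(11, -10), -1), Add(14, -10))) = Add(m, Mul(Pow(1, -1), 4)) = Add(m, Mul(1, 4)) = Add(m, 4) = Add(4, m))
Q = 79 (Q = Add(4, 75) = 79)
Mul(Add(22010, Function('a')(-181)), Pow(Add(-9076, Q), -1)) = Mul(Add(22010, -181), Pow(Add(-9076, 79), -1)) = Mul(21829, Pow(-8997, -1)) = Mul(21829, Rational(-1, 8997)) = Rational(-21829, 8997)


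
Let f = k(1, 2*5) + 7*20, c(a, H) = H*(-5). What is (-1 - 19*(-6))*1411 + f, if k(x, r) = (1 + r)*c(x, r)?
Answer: 159033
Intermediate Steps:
c(a, H) = -5*H
k(x, r) = -5*r*(1 + r) (k(x, r) = (1 + r)*(-5*r) = -5*r*(1 + r))
f = -410 (f = -5*2*5*(1 + 2*5) + 7*20 = -5*10*(1 + 10) + 140 = -5*10*11 + 140 = -550 + 140 = -410)
(-1 - 19*(-6))*1411 + f = (-1 - 19*(-6))*1411 - 410 = (-1 + 114)*1411 - 410 = 113*1411 - 410 = 159443 - 410 = 159033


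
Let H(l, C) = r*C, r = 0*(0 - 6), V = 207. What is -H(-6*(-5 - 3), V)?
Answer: 0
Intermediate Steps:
r = 0 (r = 0*(-6) = 0)
H(l, C) = 0 (H(l, C) = 0*C = 0)
-H(-6*(-5 - 3), V) = -1*0 = 0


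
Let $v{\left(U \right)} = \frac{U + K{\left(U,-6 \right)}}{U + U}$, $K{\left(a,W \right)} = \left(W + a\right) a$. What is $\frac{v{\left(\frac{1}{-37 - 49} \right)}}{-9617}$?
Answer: $\frac{431}{1654124} \approx 0.00026056$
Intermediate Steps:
$K{\left(a,W \right)} = a \left(W + a\right)$
$v{\left(U \right)} = \frac{U + U \left(-6 + U\right)}{2 U}$ ($v{\left(U \right)} = \frac{U + U \left(-6 + U\right)}{U + U} = \frac{U + U \left(-6 + U\right)}{2 U}$)
$\frac{v{\left(\frac{1}{-37 - 49} \right)}}{-9617} = \frac{- \frac{5}{2} + \frac{1}{2 \left(-37 - 49\right)}}{-9617} = \left(- \frac{5}{2} + \frac{1}{2 \left(-86\right)}\right) \left(- \frac{1}{9617}\right) = \left(- \frac{5}{2} + \frac{1}{2} \left(- \frac{1}{86}\right)\right) \left(- \frac{1}{9617}\right) = \left(- \frac{5}{2} - \frac{1}{172}\right) \left(- \frac{1}{9617}\right) = \left(- \frac{431}{172}\right) \left(- \frac{1}{9617}\right) = \frac{431}{1654124}$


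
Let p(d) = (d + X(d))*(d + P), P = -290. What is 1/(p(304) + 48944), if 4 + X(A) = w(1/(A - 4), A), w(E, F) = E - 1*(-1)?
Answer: 150/7973707 ≈ 1.8812e-5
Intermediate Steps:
w(E, F) = 1 + E (w(E, F) = E + 1 = 1 + E)
X(A) = -3 + 1/(-4 + A) (X(A) = -4 + (1 + 1/(A - 4)) = -4 + (1 + 1/(-4 + A)) = -3 + 1/(-4 + A))
p(d) = (-290 + d)*(d + (13 - 3*d)/(-4 + d)) (p(d) = (d + (13 - 3*d)/(-4 + d))*(d - 290) = (d + (13 - 3*d)/(-4 + d))*(-290 + d) = (-290 + d)*(d + (13 - 3*d)/(-4 + d)))
1/(p(304) + 48944) = 1/((-3770 + 304**3 - 297*304**2 + 2043*304)/(-4 + 304) + 48944) = 1/((-3770 + 28094464 - 297*92416 + 621072)/300 + 48944) = 1/((-3770 + 28094464 - 27447552 + 621072)/300 + 48944) = 1/((1/300)*1264214 + 48944) = 1/(632107/150 + 48944) = 1/(7973707/150) = 150/7973707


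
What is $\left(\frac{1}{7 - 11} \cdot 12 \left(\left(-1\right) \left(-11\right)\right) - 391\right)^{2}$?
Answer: $179776$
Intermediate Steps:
$\left(\frac{1}{7 - 11} \cdot 12 \left(\left(-1\right) \left(-11\right)\right) - 391\right)^{2} = \left(\frac{1}{-4} \cdot 12 \cdot 11 - 391\right)^{2} = \left(\left(- \frac{1}{4}\right) 12 \cdot 11 - 391\right)^{2} = \left(\left(-3\right) 11 - 391\right)^{2} = \left(-33 - 391\right)^{2} = \left(-424\right)^{2} = 179776$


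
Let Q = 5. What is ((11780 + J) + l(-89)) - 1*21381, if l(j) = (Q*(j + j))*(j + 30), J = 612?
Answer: 43521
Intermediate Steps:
l(j) = 10*j*(30 + j) (l(j) = (5*(j + j))*(j + 30) = (5*(2*j))*(30 + j) = (10*j)*(30 + j) = 10*j*(30 + j))
((11780 + J) + l(-89)) - 1*21381 = ((11780 + 612) + 10*(-89)*(30 - 89)) - 1*21381 = (12392 + 10*(-89)*(-59)) - 21381 = (12392 + 52510) - 21381 = 64902 - 21381 = 43521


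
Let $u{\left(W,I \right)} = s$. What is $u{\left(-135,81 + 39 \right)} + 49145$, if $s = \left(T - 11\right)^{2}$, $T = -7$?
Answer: $49469$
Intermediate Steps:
$s = 324$ ($s = \left(-7 - 11\right)^{2} = \left(-18\right)^{2} = 324$)
$u{\left(W,I \right)} = 324$
$u{\left(-135,81 + 39 \right)} + 49145 = 324 + 49145 = 49469$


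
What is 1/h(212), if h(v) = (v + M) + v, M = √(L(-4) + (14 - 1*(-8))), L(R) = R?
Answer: 212/89879 - 3*√2/179758 ≈ 0.0023351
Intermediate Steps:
M = 3*√2 (M = √(-4 + (14 - 1*(-8))) = √(-4 + (14 + 8)) = √(-4 + 22) = √18 = 3*√2 ≈ 4.2426)
h(v) = 2*v + 3*√2 (h(v) = (v + 3*√2) + v = 2*v + 3*√2)
1/h(212) = 1/(2*212 + 3*√2) = 1/(424 + 3*√2)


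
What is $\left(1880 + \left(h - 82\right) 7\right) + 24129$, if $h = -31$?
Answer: $25218$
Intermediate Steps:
$\left(1880 + \left(h - 82\right) 7\right) + 24129 = \left(1880 + \left(-31 - 82\right) 7\right) + 24129 = \left(1880 - 791\right) + 24129 = 1089 + 24129 = 25218$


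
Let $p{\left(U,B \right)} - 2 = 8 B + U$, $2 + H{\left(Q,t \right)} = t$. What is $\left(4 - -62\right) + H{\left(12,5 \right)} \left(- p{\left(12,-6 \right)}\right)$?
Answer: $168$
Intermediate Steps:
$H{\left(Q,t \right)} = -2 + t$
$p{\left(U,B \right)} = 2 + U + 8 B$ ($p{\left(U,B \right)} = 2 + \left(8 B + U\right) = 2 + \left(U + 8 B\right) = 2 + U + 8 B$)
$\left(4 - -62\right) + H{\left(12,5 \right)} \left(- p{\left(12,-6 \right)}\right) = \left(4 - -62\right) + \left(-2 + 5\right) \left(- (2 + 12 + 8 \left(-6\right))\right) = \left(4 + 62\right) + 3 \left(- (2 + 12 - 48)\right) = 66 + 3 \left(\left(-1\right) \left(-34\right)\right) = 66 + 3 \cdot 34 = 66 + 102 = 168$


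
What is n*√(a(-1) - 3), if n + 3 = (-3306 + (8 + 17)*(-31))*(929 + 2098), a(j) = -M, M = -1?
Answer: -12353190*I*√2 ≈ -1.747e+7*I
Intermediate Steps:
a(j) = 1 (a(j) = -1*(-1) = 1)
n = -12353190 (n = -3 + (-3306 + (8 + 17)*(-31))*(929 + 2098) = -3 + (-3306 + 25*(-31))*3027 = -3 + (-3306 - 775)*3027 = -3 - 4081*3027 = -3 - 12353187 = -12353190)
n*√(a(-1) - 3) = -12353190*√(1 - 3) = -12353190*I*√2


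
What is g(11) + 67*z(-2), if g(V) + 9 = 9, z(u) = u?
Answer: -134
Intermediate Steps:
g(V) = 0 (g(V) = -9 + 9 = 0)
g(11) + 67*z(-2) = 0 + 67*(-2) = 0 - 134 = -134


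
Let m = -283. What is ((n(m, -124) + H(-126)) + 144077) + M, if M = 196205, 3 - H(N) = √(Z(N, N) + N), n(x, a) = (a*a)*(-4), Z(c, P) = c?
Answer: 278781 - 6*I*√7 ≈ 2.7878e+5 - 15.875*I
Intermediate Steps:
n(x, a) = -4*a² (n(x, a) = a²*(-4) = -4*a²)
H(N) = 3 - √2*√N (H(N) = 3 - √(N + N) = 3 - √(2*N) = 3 - √2*√N)
((n(m, -124) + H(-126)) + 144077) + M = ((-4*(-124)² + (3 - √2*√(-126))) + 144077) + 196205 = ((-4*15376 + (3 - √2*3*I*√14)) + 144077) + 196205 = ((-61504 + (3 - 6*I*√7)) + 144077) + 196205 = ((-61501 - 6*I*√7) + 144077) + 196205 = (82576 - 6*I*√7) + 196205 = 278781 - 6*I*√7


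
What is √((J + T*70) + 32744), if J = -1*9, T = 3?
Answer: √32945 ≈ 181.51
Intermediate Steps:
J = -9
√((J + T*70) + 32744) = √((-9 + 3*70) + 32744) = √((-9 + 210) + 32744) = √(201 + 32744) = √32945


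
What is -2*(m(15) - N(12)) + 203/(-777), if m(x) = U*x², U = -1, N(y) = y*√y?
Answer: 49921/111 + 48*√3 ≈ 532.88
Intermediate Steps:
N(y) = y^(3/2)
m(x) = -x²
-2*(m(15) - N(12)) + 203/(-777) = -2*(-1*15² - 12^(3/2)) + 203/(-777) = -2*(-1*225 - 24*√3) + 203*(-1/777) = -2*(-225 - 24*√3) - 29/111 = (450 + 48*√3) - 29/111 = 49921/111 + 48*√3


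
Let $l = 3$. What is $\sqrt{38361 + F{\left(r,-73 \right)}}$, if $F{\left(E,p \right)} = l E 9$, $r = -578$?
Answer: $\sqrt{22755} \approx 150.85$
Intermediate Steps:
$F{\left(E,p \right)} = 27 E$ ($F{\left(E,p \right)} = 3 E 9 = 27 E$)
$\sqrt{38361 + F{\left(r,-73 \right)}} = \sqrt{38361 + 27 \left(-578\right)} = \sqrt{38361 - 15606} = \sqrt{22755}$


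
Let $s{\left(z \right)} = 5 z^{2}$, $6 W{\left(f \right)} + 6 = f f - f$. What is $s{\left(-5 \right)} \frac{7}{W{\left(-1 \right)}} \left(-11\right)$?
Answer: $\frac{28875}{2} \approx 14438.0$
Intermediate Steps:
$W{\left(f \right)} = -1 - \frac{f}{6} + \frac{f^{2}}{6}$ ($W{\left(f \right)} = -1 + \frac{f f - f}{6} = -1 + \frac{f^{2} - f}{6} = -1 + \left(- \frac{f}{6} + \frac{f^{2}}{6}\right) = -1 - \frac{f}{6} + \frac{f^{2}}{6}$)
$s{\left(-5 \right)} \frac{7}{W{\left(-1 \right)}} \left(-11\right) = 5 \left(-5\right)^{2} \frac{7}{-1 - - \frac{1}{6} + \frac{\left(-1\right)^{2}}{6}} \left(-11\right) = 5 \cdot 25 \frac{7}{-1 + \frac{1}{6} + \frac{1}{6} \cdot 1} \left(-11\right) = 125 \frac{7}{-1 + \frac{1}{6} + \frac{1}{6}} \left(-11\right) = 125 \frac{7}{- \frac{2}{3}} \left(-11\right) = 125 \cdot 7 \left(- \frac{3}{2}\right) \left(-11\right) = 125 \left(- \frac{21}{2}\right) \left(-11\right) = \left(- \frac{2625}{2}\right) \left(-11\right) = \frac{28875}{2}$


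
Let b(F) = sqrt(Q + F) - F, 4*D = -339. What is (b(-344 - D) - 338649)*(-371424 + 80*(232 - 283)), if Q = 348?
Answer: 127066704684 - 187752*sqrt(355) ≈ 1.2706e+11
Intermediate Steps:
D = -339/4 (D = (1/4)*(-339) = -339/4 ≈ -84.750)
b(F) = sqrt(348 + F) - F
(b(-344 - D) - 338649)*(-371424 + 80*(232 - 283)) = ((sqrt(348 + (-344 - 1*(-339/4))) - (-344 - 1*(-339/4))) - 338649)*(-371424 + 80*(232 - 283)) = ((sqrt(348 + (-344 + 339/4)) - (-344 + 339/4)) - 338649)*(-371424 + 80*(-51)) = ((sqrt(348 - 1037/4) - 1*(-1037/4)) - 338649)*(-371424 - 4080) = ((sqrt(355/4) + 1037/4) - 338649)*(-375504) = ((sqrt(355)/2 + 1037/4) - 338649)*(-375504) = ((1037/4 + sqrt(355)/2) - 338649)*(-375504) = (-1353559/4 + sqrt(355)/2)*(-375504) = 127066704684 - 187752*sqrt(355)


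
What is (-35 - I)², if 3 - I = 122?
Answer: 7056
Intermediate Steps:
I = -119 (I = 3 - 1*122 = 3 - 122 = -119)
(-35 - I)² = (-35 - 1*(-119))² = (-35 + 119)² = 84² = 7056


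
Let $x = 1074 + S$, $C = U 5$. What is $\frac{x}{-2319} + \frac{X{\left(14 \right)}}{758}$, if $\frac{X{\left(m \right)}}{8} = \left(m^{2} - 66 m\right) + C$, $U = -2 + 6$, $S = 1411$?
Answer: $- \frac{7509223}{878901} \approx -8.5439$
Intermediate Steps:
$U = 4$
$C = 20$ ($C = 4 \cdot 5 = 20$)
$X{\left(m \right)} = 160 - 528 m + 8 m^{2}$ ($X{\left(m \right)} = 8 \left(\left(m^{2} - 66 m\right) + 20\right) = 8 \left(20 + m^{2} - 66 m\right) = 160 - 528 m + 8 m^{2}$)
$x = 2485$ ($x = 1074 + 1411 = 2485$)
$\frac{x}{-2319} + \frac{X{\left(14 \right)}}{758} = \frac{2485}{-2319} + \frac{160 - 7392 + 8 \cdot 14^{2}}{758} = 2485 \left(- \frac{1}{2319}\right) + \left(160 - 7392 + 8 \cdot 196\right) \frac{1}{758} = - \frac{2485}{2319} + \left(160 - 7392 + 1568\right) \frac{1}{758} = - \frac{2485}{2319} - \frac{2832}{379} = - \frac{7509223}{878901}$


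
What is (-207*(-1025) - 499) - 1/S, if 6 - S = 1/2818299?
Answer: 3579394524769/16909793 ≈ 2.1168e+5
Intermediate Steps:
S = 16909793/2818299 (S = 6 - 1/2818299 = 16909793/2818299 ≈ 6.0000)
(-207*(-1025) - 499) - 1/S = (-207*(-1025) - 499) - 1/16909793/2818299 = (212175 - 499) - 1*2818299/16909793 = 211676 - 2818299/16909793 = 3579394524769/16909793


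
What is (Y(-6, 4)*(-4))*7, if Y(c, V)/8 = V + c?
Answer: 448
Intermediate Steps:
Y(c, V) = 8*V + 8*c (Y(c, V) = 8*(V + c) = 8*V + 8*c)
(Y(-6, 4)*(-4))*7 = ((8*4 + 8*(-6))*(-4))*7 = ((32 - 48)*(-4))*7 = -16*(-4)*7 = 64*7 = 448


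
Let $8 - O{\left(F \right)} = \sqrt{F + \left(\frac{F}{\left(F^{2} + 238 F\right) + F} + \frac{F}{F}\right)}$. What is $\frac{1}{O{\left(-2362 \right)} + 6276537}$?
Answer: $\frac{13325105035}{83635621386916479} + \frac{2 i \sqrt{2660333423}}{83635621386916479} \approx 1.5932 \cdot 10^{-7} + 1.2334 \cdot 10^{-12} i$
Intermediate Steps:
$O{\left(F \right)} = 8 - \sqrt{1 + F + \frac{F}{F^{2} + 239 F}}$ ($O{\left(F \right)} = 8 - \sqrt{F + \left(\frac{F}{\left(F^{2} + 238 F\right) + F} + \frac{F}{F}\right)} = 8 - \sqrt{F + \left(\frac{F}{F^{2} + 239 F} + 1\right)} = 8 - \sqrt{F + \left(1 + \frac{F}{F^{2} + 239 F}\right)} = 8 - \sqrt{1 + F + \frac{F}{F^{2} + 239 F}}$)
$\frac{1}{O{\left(-2362 \right)} + 6276537} = \frac{1}{\left(8 - \sqrt{\frac{1 + \left(1 - 2362\right) \left(239 - 2362\right)}{239 - 2362}}\right) + 6276537} = \frac{1}{\left(8 - \sqrt{\frac{1 - -5012403}{-2123}}\right) + 6276537} = \frac{1}{\left(8 - \sqrt{- \frac{1 + 5012403}{2123}}\right) + 6276537} = \frac{1}{\left(8 - \sqrt{\left(- \frac{1}{2123}\right) 5012404}\right) + 6276537} = \frac{1}{\left(8 - \sqrt{- \frac{5012404}{2123}}\right) + 6276537} = \frac{1}{\left(8 - \frac{2 i \sqrt{2660333423}}{2123}\right) + 6276537} = \frac{1}{6276545 - \frac{2 i \sqrt{2660333423}}{2123}}$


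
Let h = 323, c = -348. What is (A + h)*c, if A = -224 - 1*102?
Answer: 1044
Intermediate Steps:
A = -326 (A = -224 - 102 = -326)
(A + h)*c = (-326 + 323)*(-348) = -3*(-348) = 1044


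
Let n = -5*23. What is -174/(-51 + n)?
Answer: 87/83 ≈ 1.0482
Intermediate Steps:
n = -115
-174/(-51 + n) = -174/(-51 - 115) = -174/(-166) = -174*(-1/166) = 87/83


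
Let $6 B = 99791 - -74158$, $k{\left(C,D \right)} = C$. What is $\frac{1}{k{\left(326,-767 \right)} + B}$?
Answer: $\frac{2}{58635} \approx 3.4109 \cdot 10^{-5}$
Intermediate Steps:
$B = \frac{57983}{2}$ ($B = \frac{99791 - -74158}{6} = \frac{99791 + 74158}{6} = \frac{1}{6} \cdot 173949 = \frac{57983}{2} \approx 28992.0$)
$\frac{1}{k{\left(326,-767 \right)} + B} = \frac{1}{326 + \frac{57983}{2}} = \frac{1}{\frac{58635}{2}} = \frac{2}{58635}$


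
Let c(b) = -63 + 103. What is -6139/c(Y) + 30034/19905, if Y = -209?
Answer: -24199087/159240 ≈ -151.97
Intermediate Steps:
c(b) = 40
-6139/c(Y) + 30034/19905 = -6139/40 + 30034/19905 = -24199087/159240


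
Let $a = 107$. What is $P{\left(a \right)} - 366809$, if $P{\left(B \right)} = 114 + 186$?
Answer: $-366509$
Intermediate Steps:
$P{\left(B \right)} = 300$
$P{\left(a \right)} - 366809 = 300 - 366809 = -366509$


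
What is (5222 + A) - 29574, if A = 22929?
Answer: -1423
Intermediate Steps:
(5222 + A) - 29574 = (5222 + 22929) - 29574 = 28151 - 29574 = -1423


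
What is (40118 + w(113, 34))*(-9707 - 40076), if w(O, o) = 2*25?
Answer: -1999683544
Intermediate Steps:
w(O, o) = 50
(40118 + w(113, 34))*(-9707 - 40076) = (40118 + 50)*(-9707 - 40076) = 40168*(-49783) = -1999683544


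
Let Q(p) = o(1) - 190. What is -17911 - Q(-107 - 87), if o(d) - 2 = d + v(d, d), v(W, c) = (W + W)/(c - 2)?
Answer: -17722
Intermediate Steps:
v(W, c) = 2*W/(-2 + c) (v(W, c) = (2*W)/(-2 + c) = 2*W/(-2 + c))
o(d) = 2 + d + 2*d/(-2 + d) (o(d) = 2 + (d + 2*d/(-2 + d)) = 2 + d + 2*d/(-2 + d))
Q(p) = -189 (Q(p) = (-4 + 1² + 2*1)/(-2 + 1) - 190 = (-4 + 1 + 2)/(-1) - 190 = -1*(-1) - 190 = 1 - 190 = -189)
-17911 - Q(-107 - 87) = -17911 - 1*(-189) = -17911 + 189 = -17722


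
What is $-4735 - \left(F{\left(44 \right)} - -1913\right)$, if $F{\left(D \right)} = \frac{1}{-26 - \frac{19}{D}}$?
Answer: $- \frac{7731580}{1163} \approx -6648.0$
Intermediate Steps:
$-4735 - \left(F{\left(44 \right)} - -1913\right) = -4735 - \left(\left(-1\right) 44 \frac{1}{19 + 26 \cdot 44} - -1913\right) = -4735 - \left(\left(-1\right) 44 \frac{1}{19 + 1144} + 1913\right) = -4735 - \left(\left(-1\right) 44 \cdot \frac{1}{1163} + 1913\right) = -4735 - \left(- \frac{44}{1163} + 1913\right) = -4735 - \frac{2224775}{1163} = - \frac{7731580}{1163}$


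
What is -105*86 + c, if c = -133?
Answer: -9163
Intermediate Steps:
-105*86 + c = -105*86 - 133 = -9030 - 133 = -9163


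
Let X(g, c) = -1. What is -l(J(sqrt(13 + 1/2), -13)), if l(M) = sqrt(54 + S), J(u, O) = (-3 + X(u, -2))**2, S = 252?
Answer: -3*sqrt(34) ≈ -17.493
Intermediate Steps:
J(u, O) = 16 (J(u, O) = (-3 - 1)**2 = (-4)**2 = 16)
l(M) = 3*sqrt(34) (l(M) = sqrt(54 + 252) = sqrt(306) = 3*sqrt(34))
-l(J(sqrt(13 + 1/2), -13)) = -3*sqrt(34)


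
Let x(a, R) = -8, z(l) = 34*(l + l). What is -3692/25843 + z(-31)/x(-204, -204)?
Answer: 13611877/51686 ≈ 263.36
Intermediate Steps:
z(l) = 68*l (z(l) = 34*(2*l) = 68*l)
-3692/25843 + z(-31)/x(-204, -204) = -3692/25843 + (68*(-31))/(-8) = -3692*1/25843 - 2108*(-⅛) = -3692/25843 + 527/2 = 13611877/51686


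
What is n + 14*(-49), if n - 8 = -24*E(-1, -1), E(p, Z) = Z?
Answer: -654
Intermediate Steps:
n = 32 (n = 8 - 24*(-1) = 8 + 24 = 32)
n + 14*(-49) = 32 + 14*(-49) = 32 - 686 = -654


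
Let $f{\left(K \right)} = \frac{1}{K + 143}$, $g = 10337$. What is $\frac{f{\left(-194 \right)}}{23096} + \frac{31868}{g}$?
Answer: $\frac{37537179391}{12175910952} \approx 3.0829$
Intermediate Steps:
$f{\left(K \right)} = \frac{1}{143 + K}$
$\frac{f{\left(-194 \right)}}{23096} + \frac{31868}{g} = \frac{1}{\left(143 - 194\right) 23096} + \frac{31868}{10337} = \frac{1}{-51} \cdot \frac{1}{23096} + 31868 \cdot \frac{1}{10337} = \left(- \frac{1}{51}\right) \frac{1}{23096} + \frac{31868}{10337} = - \frac{1}{1177896} + \frac{31868}{10337} = \frac{37537179391}{12175910952}$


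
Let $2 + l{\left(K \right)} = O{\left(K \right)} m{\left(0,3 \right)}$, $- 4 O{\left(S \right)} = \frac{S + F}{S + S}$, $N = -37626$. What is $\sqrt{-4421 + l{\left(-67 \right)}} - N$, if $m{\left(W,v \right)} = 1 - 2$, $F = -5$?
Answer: $37626 + \frac{2 i \sqrt{4963561}}{67} \approx 37626.0 + 66.505 i$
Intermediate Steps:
$O{\left(S \right)} = - \frac{-5 + S}{8 S}$ ($O{\left(S \right)} = - \frac{\left(S - 5\right) \frac{1}{S + S}}{4} = - \frac{\left(-5 + S\right) \frac{1}{2 S}}{4} = - \frac{\frac{1}{2} \frac{1}{S} \left(-5 + S\right)}{4} = - \frac{-5 + S}{8 S}$)
$m{\left(W,v \right)} = -1$ ($m{\left(W,v \right)} = 1 - 2 = -1$)
$l{\left(K \right)} = -2 - \frac{5 - K}{8 K}$ ($l{\left(K \right)} = -2 + \frac{5 - K}{8 K} \left(-1\right) = -2 - \frac{5 - K}{8 K}$)
$\sqrt{-4421 + l{\left(-67 \right)}} - N = \sqrt{-4421 + \frac{5 \left(-1 - -201\right)}{8 \left(-67\right)}} - -37626 = \sqrt{-4421 + \frac{5}{8} \left(- \frac{1}{67}\right) \left(-1 + 201\right)} + 37626 = \sqrt{-4421 + \frac{5}{8} \left(- \frac{1}{67}\right) 200} + 37626 = \sqrt{-4421 - \frac{125}{67}} + 37626 = \sqrt{- \frac{296332}{67}} + 37626 = \frac{2 i \sqrt{4963561}}{67} + 37626 = 37626 + \frac{2 i \sqrt{4963561}}{67}$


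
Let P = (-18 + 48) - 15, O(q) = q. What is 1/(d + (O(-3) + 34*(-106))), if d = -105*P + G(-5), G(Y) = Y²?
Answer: -1/5157 ≈ -0.00019391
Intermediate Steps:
P = 15 (P = 30 - 15 = 15)
d = -1550 (d = -105*15 + (-5)² = -1575 + 25 = -1550)
1/(d + (O(-3) + 34*(-106))) = 1/(-1550 + (-3 + 34*(-106))) = 1/(-1550 + (-3 - 3604)) = 1/(-1550 - 3607) = 1/(-5157) = -1/5157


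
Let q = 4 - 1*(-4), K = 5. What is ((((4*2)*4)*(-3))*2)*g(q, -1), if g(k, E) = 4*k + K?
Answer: -7104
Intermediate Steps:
q = 8 (q = 4 + 4 = 8)
g(k, E) = 5 + 4*k (g(k, E) = 4*k + 5 = 5 + 4*k)
((((4*2)*4)*(-3))*2)*g(q, -1) = ((((4*2)*4)*(-3))*2)*(5 + 4*8) = (((8*4)*(-3))*2)*(5 + 32) = ((32*(-3))*2)*37 = -96*2*37 = -192*37 = -7104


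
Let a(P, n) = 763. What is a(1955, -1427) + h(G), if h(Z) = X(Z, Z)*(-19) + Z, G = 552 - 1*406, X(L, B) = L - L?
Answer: 909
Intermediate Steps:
X(L, B) = 0
G = 146 (G = 552 - 406 = 146)
h(Z) = Z (h(Z) = 0*(-19) + Z = 0 + Z = Z)
a(1955, -1427) + h(G) = 763 + 146 = 909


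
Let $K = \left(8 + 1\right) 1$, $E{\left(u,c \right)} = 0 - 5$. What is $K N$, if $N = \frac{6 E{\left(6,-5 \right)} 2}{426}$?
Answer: $- \frac{90}{71} \approx -1.2676$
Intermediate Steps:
$E{\left(u,c \right)} = -5$ ($E{\left(u,c \right)} = 0 - 5 = -5$)
$K = 9$ ($K = 9 \cdot 1 = 9$)
$N = - \frac{10}{71}$ ($N = \frac{6 \left(-5\right) 2}{426} = \left(-30\right) 2 \cdot \frac{1}{426} = \left(-60\right) \frac{1}{426} = - \frac{10}{71} \approx -0.14085$)
$K N = 9 \left(- \frac{10}{71}\right) = - \frac{90}{71}$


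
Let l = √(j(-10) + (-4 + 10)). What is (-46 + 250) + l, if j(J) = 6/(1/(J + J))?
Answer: 204 + I*√114 ≈ 204.0 + 10.677*I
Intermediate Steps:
j(J) = 12*J (j(J) = 6/(1/(2*J)) = 6/((1/(2*J))) = 6*(2*J) = 12*J)
l = I*√114 (l = √(12*(-10) + (-4 + 10)) = √(-120 + 6) = √(-114) = I*√114 ≈ 10.677*I)
(-46 + 250) + l = (-46 + 250) + I*√114 = 204 + I*√114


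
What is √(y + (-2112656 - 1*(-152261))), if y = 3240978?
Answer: 3*√142287 ≈ 1131.6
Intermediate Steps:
√(y + (-2112656 - 1*(-152261))) = √(3240978 + (-2112656 - 1*(-152261))) = √(3240978 + (-2112656 + 152261)) = √(3240978 - 1960395) = √1280583 = 3*√142287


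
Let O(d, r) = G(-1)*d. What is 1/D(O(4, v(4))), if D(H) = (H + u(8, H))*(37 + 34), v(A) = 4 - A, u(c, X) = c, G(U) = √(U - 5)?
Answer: 1/1420 - I*√6/2840 ≈ 0.00070423 - 0.0008625*I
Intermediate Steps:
G(U) = √(-5 + U)
O(d, r) = I*d*√6 (O(d, r) = √(-5 - 1)*d = √(-6)*d = (I*√6)*d = I*d*√6)
D(H) = 568 + 71*H (D(H) = (H + 8)*(37 + 34) = (8 + H)*71 = 568 + 71*H)
1/D(O(4, v(4))) = 1/(568 + 71*(I*4*√6)) = 1/(568 + 71*(4*I*√6)) = 1/(568 + 284*I*√6)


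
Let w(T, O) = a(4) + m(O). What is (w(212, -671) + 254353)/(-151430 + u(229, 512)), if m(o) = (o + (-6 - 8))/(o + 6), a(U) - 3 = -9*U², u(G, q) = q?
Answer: -11270111/6690698 ≈ -1.6844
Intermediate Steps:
a(U) = 3 - 9*U²
m(o) = (-14 + o)/(6 + o) (m(o) = (o - 14)/(6 + o) = (-14 + o)/(6 + o))
w(T, O) = -141 + (-14 + O)/(6 + O) (w(T, O) = (3 - 9*4²) + (-14 + O)/(6 + O) = (3 - 9*16) + (-14 + O)/(6 + O) = (3 - 144) + (-14 + O)/(6 + O) = -141 + (-14 + O)/(6 + O))
(w(212, -671) + 254353)/(-151430 + u(229, 512)) = (20*(-43 - 7*(-671))/(6 - 671) + 254353)/(-151430 + 512) = (20*(-43 + 4697)/(-665) + 254353)/(-150918) = (20*(-1/665)*4654 + 254353)*(-1/150918) = (-18616/133 + 254353)*(-1/150918) = (33810333/133)*(-1/150918) = -11270111/6690698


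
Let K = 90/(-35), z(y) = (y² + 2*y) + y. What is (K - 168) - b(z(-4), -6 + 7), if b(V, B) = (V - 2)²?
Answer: -1222/7 ≈ -174.57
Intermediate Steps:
z(y) = y² + 3*y
b(V, B) = (-2 + V)²
K = -18/7 (K = 90*(-1/35) = -18/7 ≈ -2.5714)
(K - 168) - b(z(-4), -6 + 7) = (-18/7 - 168) - (-2 - 4*(3 - 4))² = -1194/7 - (-2 - 4*(-1))² = -1194/7 - (-2 + 4)² = -1194/7 - 1*2² = -1194/7 - 1*4 = -1194/7 - 4 = -1222/7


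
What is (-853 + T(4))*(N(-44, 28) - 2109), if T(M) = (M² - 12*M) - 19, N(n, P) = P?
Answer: 1881224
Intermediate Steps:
T(M) = -19 + M² - 12*M
(-853 + T(4))*(N(-44, 28) - 2109) = (-853 + (-19 + 4² - 12*4))*(28 - 2109) = (-853 + (-19 + 16 - 48))*(-2081) = (-853 - 51)*(-2081) = -904*(-2081) = 1881224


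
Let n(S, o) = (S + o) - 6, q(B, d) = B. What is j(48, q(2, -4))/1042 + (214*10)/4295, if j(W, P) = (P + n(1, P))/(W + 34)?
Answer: 36569173/73396396 ≈ 0.49824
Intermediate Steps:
n(S, o) = -6 + S + o
j(W, P) = (-5 + 2*P)/(34 + W) (j(W, P) = (P + (-6 + 1 + P))/(W + 34) = (P + (-5 + P))/(34 + W) = (-5 + 2*P)/(34 + W))
j(48, q(2, -4))/1042 + (214*10)/4295 = ((-5 + 2*2)/(34 + 48))/1042 + (214*10)/4295 = ((-5 + 4)/82)*(1/1042) + 2140*(1/4295) = ((1/82)*(-1))*(1/1042) + 428/859 = -1/82*1/1042 + 428/859 = -1/85444 + 428/859 = 36569173/73396396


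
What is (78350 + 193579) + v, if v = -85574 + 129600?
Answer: 315955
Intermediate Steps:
v = 44026
(78350 + 193579) + v = (78350 + 193579) + 44026 = 271929 + 44026 = 315955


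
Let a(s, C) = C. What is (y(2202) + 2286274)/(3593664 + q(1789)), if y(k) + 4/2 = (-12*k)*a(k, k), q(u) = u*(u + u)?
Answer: -27949688/4997353 ≈ -5.5929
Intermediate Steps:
q(u) = 2*u² (q(u) = u*(2*u) = 2*u²)
y(k) = -2 - 12*k² (y(k) = -2 + (-12*k)*k = -2 - 12*k²)
(y(2202) + 2286274)/(3593664 + q(1789)) = ((-2 - 12*2202²) + 2286274)/(3593664 + 2*1789²) = ((-2 - 12*4848804) + 2286274)/(3593664 + 2*3200521) = ((-2 - 58185648) + 2286274)/(3593664 + 6401042) = (-58185650 + 2286274)/9994706 = -55899376*1/9994706 = -27949688/4997353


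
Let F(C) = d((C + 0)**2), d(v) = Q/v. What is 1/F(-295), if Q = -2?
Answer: -87025/2 ≈ -43513.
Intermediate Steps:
d(v) = -2/v
F(C) = -2/C**2 (F(C) = -2/(C + 0)**2 = -2/C**2)
1/F(-295) = 1/(-2/(-295)**2) = 1/(-2*1/87025) = 1/(-2/87025) = -87025/2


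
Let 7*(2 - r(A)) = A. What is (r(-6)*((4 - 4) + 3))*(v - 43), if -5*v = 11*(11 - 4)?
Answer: -3504/7 ≈ -500.57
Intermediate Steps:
r(A) = 2 - A/7
v = -77/5 (v = -11*(11 - 4)/5 = -11*7/5 = -⅕*77 = -77/5 ≈ -15.400)
(r(-6)*((4 - 4) + 3))*(v - 43) = ((2 - ⅐*(-6))*((4 - 4) + 3))*(-77/5 - 43) = ((2 + 6/7)*(0 + 3))*(-292/5) = ((20/7)*3)*(-292/5) = (60/7)*(-292/5) = -3504/7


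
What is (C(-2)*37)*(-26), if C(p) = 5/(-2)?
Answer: 2405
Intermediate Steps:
C(p) = -5/2 (C(p) = 5*(-½) = -5/2)
(C(-2)*37)*(-26) = -5/2*37*(-26) = -185/2*(-26) = 2405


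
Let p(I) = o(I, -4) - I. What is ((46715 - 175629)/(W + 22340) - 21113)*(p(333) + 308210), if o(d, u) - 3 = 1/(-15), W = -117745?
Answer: -3100592385043783/477025 ≈ -6.4999e+9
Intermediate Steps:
o(d, u) = 44/15 (o(d, u) = 3 + 1/(-15) = 3 - 1/15 = 44/15)
p(I) = 44/15 - I
((46715 - 175629)/(W + 22340) - 21113)*(p(333) + 308210) = ((46715 - 175629)/(-117745 + 22340) - 21113)*((44/15 - 1*333) + 308210) = (-128914/(-95405) - 21113)*((44/15 - 333) + 308210) = (-128914*(-1/95405) - 21113)*(-4951/15 + 308210) = (128914/95405 - 21113)*(4618199/15) = -2014156851/95405*4618199/15 = -3100592385043783/477025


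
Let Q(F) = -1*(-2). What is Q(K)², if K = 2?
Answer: 4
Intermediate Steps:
Q(F) = 2
Q(K)² = 2² = 4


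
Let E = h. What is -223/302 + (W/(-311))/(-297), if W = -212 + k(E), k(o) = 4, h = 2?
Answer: -20660657/27894834 ≈ -0.74066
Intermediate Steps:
E = 2
W = -208 (W = -212 + 4 = -208)
-223/302 + (W/(-311))/(-297) = -223/302 - 208/(-311)/(-297) = -223*1/302 - 208*(-1/311)*(-1/297) = -223/302 + (208/311)*(-1/297) = -223/302 - 208/92367 = -20660657/27894834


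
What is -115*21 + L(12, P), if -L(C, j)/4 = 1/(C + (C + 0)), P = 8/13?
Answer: -14491/6 ≈ -2415.2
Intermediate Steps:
P = 8/13 (P = 8*(1/13) = 8/13 ≈ 0.61539)
L(C, j) = -2/C (L(C, j) = -4/(C + (C + 0)) = -4/(C + C) = -4*1/(2*C) = -2/C)
-115*21 + L(12, P) = -115*21 - 2/12 = -2415 - 2*1/12 = -2415 - ⅙ = -14491/6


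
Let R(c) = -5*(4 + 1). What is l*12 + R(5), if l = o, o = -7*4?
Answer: -361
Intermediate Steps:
o = -28
l = -28
R(c) = -25 (R(c) = -5*5 = -25)
l*12 + R(5) = -28*12 - 25 = -336 - 25 = -361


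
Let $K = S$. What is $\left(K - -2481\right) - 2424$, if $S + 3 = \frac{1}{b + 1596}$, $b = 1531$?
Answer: $\frac{168859}{3127} \approx 54.0$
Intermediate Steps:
$S = - \frac{9380}{3127}$ ($S = -3 + \frac{1}{1531 + 1596} = -3 + \frac{1}{3127} = - \frac{9380}{3127} \approx -2.9997$)
$K = - \frac{9380}{3127} \approx -2.9997$
$\left(K - -2481\right) - 2424 = \left(- \frac{9380}{3127} - -2481\right) - 2424 = \left(- \frac{9380}{3127} + 2481\right) - 2424 = \frac{7748707}{3127} - 2424 = \frac{168859}{3127}$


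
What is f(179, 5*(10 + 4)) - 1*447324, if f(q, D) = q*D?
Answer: -434794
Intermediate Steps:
f(q, D) = D*q
f(179, 5*(10 + 4)) - 1*447324 = (5*(10 + 4))*179 - 1*447324 = (5*14)*179 - 447324 = 70*179 - 447324 = 12530 - 447324 = -434794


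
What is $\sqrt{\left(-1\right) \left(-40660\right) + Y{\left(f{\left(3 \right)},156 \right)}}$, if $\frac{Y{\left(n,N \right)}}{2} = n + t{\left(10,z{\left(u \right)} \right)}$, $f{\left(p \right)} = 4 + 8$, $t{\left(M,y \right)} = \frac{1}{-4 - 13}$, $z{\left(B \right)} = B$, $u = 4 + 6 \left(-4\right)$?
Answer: $\frac{\sqrt{11757642}}{17} \approx 201.7$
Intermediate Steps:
$u = -20$ ($u = 4 - 24 = -20$)
$t{\left(M,y \right)} = - \frac{1}{17}$ ($t{\left(M,y \right)} = \frac{1}{-17} = - \frac{1}{17}$)
$f{\left(p \right)} = 12$
$Y{\left(n,N \right)} = - \frac{2}{17} + 2 n$ ($Y{\left(n,N \right)} = 2 \left(n - \frac{1}{17}\right) = 2 \left(- \frac{1}{17} + n\right) = - \frac{2}{17} + 2 n$)
$\sqrt{\left(-1\right) \left(-40660\right) + Y{\left(f{\left(3 \right)},156 \right)}} = \sqrt{\left(-1\right) \left(-40660\right) + \left(- \frac{2}{17} + 2 \cdot 12\right)} = \sqrt{40660 + \left(- \frac{2}{17} + 24\right)} = \sqrt{40660 + \frac{406}{17}} = \sqrt{\frac{691626}{17}} = \frac{\sqrt{11757642}}{17}$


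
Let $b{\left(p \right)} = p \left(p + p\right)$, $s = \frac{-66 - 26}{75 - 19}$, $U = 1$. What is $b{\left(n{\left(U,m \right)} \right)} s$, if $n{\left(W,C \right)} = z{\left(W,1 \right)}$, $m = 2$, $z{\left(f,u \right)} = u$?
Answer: $- \frac{23}{7} \approx -3.2857$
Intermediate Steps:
$n{\left(W,C \right)} = 1$
$s = - \frac{23}{14}$ ($s = \frac{-66 + \left(-36 + 10\right)}{56} = \left(-66 - 26\right) \frac{1}{56} = \left(-92\right) \frac{1}{56} = - \frac{23}{14} \approx -1.6429$)
$b{\left(p \right)} = 2 p^{2}$ ($b{\left(p \right)} = p 2 p = 2 p^{2}$)
$b{\left(n{\left(U,m \right)} \right)} s = 2 \cdot 1^{2} \left(- \frac{23}{14}\right) = 2 \cdot 1 \left(- \frac{23}{14}\right) = 2 \left(- \frac{23}{14}\right) = - \frac{23}{7}$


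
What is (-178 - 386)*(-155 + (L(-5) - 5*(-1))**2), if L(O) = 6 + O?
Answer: 67116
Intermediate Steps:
(-178 - 386)*(-155 + (L(-5) - 5*(-1))**2) = (-178 - 386)*(-155 + ((6 - 5) - 5*(-1))**2) = -564*(-155 + (1 + 5)**2) = -564*(-155 + 6**2) = -564*(-155 + 36) = -564*(-119) = 67116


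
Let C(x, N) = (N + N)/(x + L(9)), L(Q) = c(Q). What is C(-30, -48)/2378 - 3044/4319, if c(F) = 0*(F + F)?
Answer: -18062028/25676455 ≈ -0.70345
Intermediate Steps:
c(F) = 0 (c(F) = 0*(2*F) = 0)
L(Q) = 0
C(x, N) = 2*N/x (C(x, N) = (N + N)/(x + 0) = (2*N)/x = 2*N/x)
C(-30, -48)/2378 - 3044/4319 = (2*(-48)/(-30))/2378 - 3044/4319 = (2*(-48)*(-1/30))*(1/2378) - 3044*1/4319 = (16/5)*(1/2378) - 3044/4319 = 8/5945 - 3044/4319 = -18062028/25676455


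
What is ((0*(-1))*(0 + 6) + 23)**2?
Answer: 529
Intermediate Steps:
((0*(-1))*(0 + 6) + 23)**2 = (0*6 + 23)**2 = (0 + 23)**2 = 23**2 = 529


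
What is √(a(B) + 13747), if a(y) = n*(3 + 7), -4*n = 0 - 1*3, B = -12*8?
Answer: √55018/2 ≈ 117.28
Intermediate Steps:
B = -96
n = ¾ (n = -(0 - 1*3)/4 = -(0 - 3)/4 = -¼*(-3) = ¾ ≈ 0.75000)
a(y) = 15/2 (a(y) = 3*(3 + 7)/4 = (¾)*10 = 15/2)
√(a(B) + 13747) = √(15/2 + 13747) = √(27509/2) = √55018/2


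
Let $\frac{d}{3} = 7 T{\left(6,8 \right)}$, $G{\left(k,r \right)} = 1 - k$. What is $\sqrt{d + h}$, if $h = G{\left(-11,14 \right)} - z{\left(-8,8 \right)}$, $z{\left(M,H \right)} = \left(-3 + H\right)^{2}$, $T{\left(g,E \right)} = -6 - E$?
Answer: $i \sqrt{307} \approx 17.521 i$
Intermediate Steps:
$h = -13$ ($h = \left(1 - -11\right) - \left(-3 + 8\right)^{2} = \left(1 + 11\right) - 5^{2} = 12 - 25 = -13$)
$d = -294$ ($d = 3 \cdot 7 \left(-6 - 8\right) = 3 \cdot 7 \left(-14\right) = 3 \left(-98\right) = -294$)
$\sqrt{d + h} = \sqrt{-294 - 13} = \sqrt{-307} = i \sqrt{307}$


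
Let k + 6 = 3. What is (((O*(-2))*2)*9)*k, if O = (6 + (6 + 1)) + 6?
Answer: 2052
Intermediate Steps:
k = -3 (k = -6 + 3 = -3)
O = 19 (O = (6 + 7) + 6 = 13 + 6 = 19)
(((O*(-2))*2)*9)*k = (((19*(-2))*2)*9)*(-3) = (-38*2*9)*(-3) = -76*9*(-3) = -684*(-3) = 2052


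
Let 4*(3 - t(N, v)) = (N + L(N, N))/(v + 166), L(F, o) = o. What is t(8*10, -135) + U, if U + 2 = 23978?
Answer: 743309/31 ≈ 23978.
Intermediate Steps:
U = 23976 (U = -2 + 23978 = 23976)
t(N, v) = 3 - N/(2*(166 + v)) (t(N, v) = 3 - (N + N)/(4*(v + 166)) = 3 - 2*N/(4*(166 + v)) = 3 - N/(2*(166 + v)))
t(8*10, -135) + U = (996 - 8*10 + 6*(-135))/(2*(166 - 135)) + 23976 = (½)*(996 - 1*80 - 810)/31 + 23976 = (½)*(1/31)*(996 - 80 - 810) + 23976 = (½)*(1/31)*106 + 23976 = 53/31 + 23976 = 743309/31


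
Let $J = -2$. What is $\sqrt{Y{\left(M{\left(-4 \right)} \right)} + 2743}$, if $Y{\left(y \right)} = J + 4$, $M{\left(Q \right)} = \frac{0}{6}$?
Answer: $3 \sqrt{305} \approx 52.393$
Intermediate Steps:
$M{\left(Q \right)} = 0$ ($M{\left(Q \right)} = 0 \cdot \frac{1}{6} = 0$)
$Y{\left(y \right)} = 2$ ($Y{\left(y \right)} = -2 + 4 = 2$)
$\sqrt{Y{\left(M{\left(-4 \right)} \right)} + 2743} = \sqrt{2 + 2743} = \sqrt{2745} = 3 \sqrt{305}$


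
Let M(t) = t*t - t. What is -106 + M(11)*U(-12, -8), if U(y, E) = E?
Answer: -986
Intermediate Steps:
M(t) = t² - t
-106 + M(11)*U(-12, -8) = -106 + (11*(-1 + 11))*(-8) = -106 + (11*10)*(-8) = -106 + 110*(-8) = -106 - 880 = -986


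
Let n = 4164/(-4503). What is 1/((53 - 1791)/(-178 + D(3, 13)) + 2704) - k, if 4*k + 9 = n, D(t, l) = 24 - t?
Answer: 3175513615/1279650532 ≈ 2.4815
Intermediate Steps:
n = -1388/1501 (n = 4164*(-1/4503) = -1388/1501 ≈ -0.92472)
k = -14897/6004 (k = -9/4 + (¼)*(-1388/1501) = -9/4 - 347/1501 = -14897/6004 ≈ -2.4812)
1/((53 - 1791)/(-178 + D(3, 13)) + 2704) - k = 1/((53 - 1791)/(-178 + (24 - 1*3)) + 2704) - 1*(-14897/6004) = 1/(-1738/(-178 + (24 - 3)) + 2704) + 14897/6004 = 1/(-1738/(-178 + 21) + 2704) + 14897/6004 = 1/(-1738/(-157) + 2704) + 14897/6004 = 1/(-1738*(-1/157) + 2704) + 14897/6004 = 1/(1738/157 + 2704) + 14897/6004 = 1/(426266/157) + 14897/6004 = 157/426266 + 14897/6004 = 3175513615/1279650532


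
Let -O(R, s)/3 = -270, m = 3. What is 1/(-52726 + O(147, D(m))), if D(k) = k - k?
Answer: -1/51916 ≈ -1.9262e-5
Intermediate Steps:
D(k) = 0
O(R, s) = 810 (O(R, s) = -3*(-270) = 810)
1/(-52726 + O(147, D(m))) = 1/(-52726 + 810) = 1/(-51916) = -1/51916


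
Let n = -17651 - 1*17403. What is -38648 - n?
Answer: -3594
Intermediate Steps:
n = -35054 (n = -17651 - 17403 = -35054)
-38648 - n = -38648 - 1*(-35054) = -38648 + 35054 = -3594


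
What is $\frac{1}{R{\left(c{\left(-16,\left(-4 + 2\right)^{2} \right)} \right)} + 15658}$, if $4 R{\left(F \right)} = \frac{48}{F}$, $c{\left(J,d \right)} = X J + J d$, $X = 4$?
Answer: $\frac{32}{501053} \approx 6.3865 \cdot 10^{-5}$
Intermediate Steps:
$c{\left(J,d \right)} = 4 J + J d$
$R{\left(F \right)} = \frac{12}{F}$ ($R{\left(F \right)} = \frac{48 \frac{1}{F}}{4} = \frac{12}{F}$)
$\frac{1}{R{\left(c{\left(-16,\left(-4 + 2\right)^{2} \right)} \right)} + 15658} = \frac{1}{\frac{12}{\left(-16\right) \left(4 + \left(-4 + 2\right)^{2}\right)} + 15658} = \frac{1}{\frac{12}{\left(-16\right) \left(4 + \left(-2\right)^{2}\right)} + 15658} = \frac{1}{\frac{12}{\left(-16\right) \left(4 + 4\right)} + 15658} = \frac{1}{\frac{12}{\left(-16\right) 8} + 15658} = \frac{1}{\frac{12}{-128} + 15658} = \frac{1}{12 \left(- \frac{1}{128}\right) + 15658} = \frac{1}{- \frac{3}{32} + 15658} = \frac{1}{\frac{501053}{32}} = \frac{32}{501053}$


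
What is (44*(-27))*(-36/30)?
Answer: 7128/5 ≈ 1425.6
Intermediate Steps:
(44*(-27))*(-36/30) = -(-42768)/30 = -1188*(-6/5) = 7128/5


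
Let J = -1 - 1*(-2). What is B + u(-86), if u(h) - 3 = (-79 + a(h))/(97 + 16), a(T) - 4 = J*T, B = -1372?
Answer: -154858/113 ≈ -1370.4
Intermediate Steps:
J = 1 (J = -1 + 2 = 1)
a(T) = 4 + T (a(T) = 4 + 1*T = 4 + T)
u(h) = 264/113 + h/113 (u(h) = 3 + (-79 + (4 + h))/(97 + 16) = 3 + (-75 + h)/113 = 3 + (-75 + h)*(1/113) = 3 + (-75/113 + h/113) = 264/113 + h/113)
B + u(-86) = -1372 + (264/113 + (1/113)*(-86)) = -1372 + (264/113 - 86/113) = -1372 + 178/113 = -154858/113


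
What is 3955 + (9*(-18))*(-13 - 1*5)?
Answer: 6871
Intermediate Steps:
3955 + (9*(-18))*(-13 - 1*5) = 3955 - 162*(-13 - 5) = 3955 - 162*(-18) = 3955 + 2916 = 6871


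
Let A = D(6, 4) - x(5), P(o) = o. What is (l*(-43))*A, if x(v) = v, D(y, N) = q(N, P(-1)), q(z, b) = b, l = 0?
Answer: 0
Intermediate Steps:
D(y, N) = -1
A = -6 (A = -1 - 1*5 = -1 - 5 = -6)
(l*(-43))*A = (0*(-43))*(-6) = 0*(-6) = 0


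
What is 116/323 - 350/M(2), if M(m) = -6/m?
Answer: 113398/969 ≈ 117.03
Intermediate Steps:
116/323 - 350/M(2) = 116/323 - 350/((-6/2)) = 116*(1/323) - 350/((-6*½)) = 116/323 - 350/(-3) = 116/323 - 350*(-⅓) = 116/323 + 350/3 = 113398/969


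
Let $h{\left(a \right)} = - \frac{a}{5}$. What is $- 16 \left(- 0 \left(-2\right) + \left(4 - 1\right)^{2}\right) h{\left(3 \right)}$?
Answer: $\frac{432}{5} \approx 86.4$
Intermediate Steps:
$h{\left(a \right)} = - \frac{a}{5}$
$- 16 \left(- 0 \left(-2\right) + \left(4 - 1\right)^{2}\right) h{\left(3 \right)} = - 16 \left(- 0 \left(-2\right) + \left(4 - 1\right)^{2}\right) \left(\left(- \frac{1}{5}\right) 3\right) = - 16 \left(\left(-1\right) 0 + 3^{2}\right) \left(- \frac{3}{5}\right) = - 16 \left(0 + 9\right) \left(- \frac{3}{5}\right) = \left(-16\right) 9 \left(- \frac{3}{5}\right) = \left(-144\right) \left(- \frac{3}{5}\right) = \frac{432}{5}$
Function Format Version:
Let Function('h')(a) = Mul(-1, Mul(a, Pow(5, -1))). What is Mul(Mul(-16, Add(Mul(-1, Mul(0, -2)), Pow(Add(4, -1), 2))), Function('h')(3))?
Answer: Rational(432, 5) ≈ 86.400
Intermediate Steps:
Function('h')(a) = Mul(Rational(-1, 5), a) (Function('h')(a) = Mul(-1, Mul(a, Rational(1, 5))) = Mul(-1, Mul(Rational(1, 5), a)) = Mul(Rational(-1, 5), a))
Mul(Mul(-16, Add(Mul(-1, Mul(0, -2)), Pow(Add(4, -1), 2))), Function('h')(3)) = Mul(Mul(-16, Add(Mul(-1, Mul(0, -2)), Pow(Add(4, -1), 2))), Mul(Rational(-1, 5), 3)) = Mul(Mul(-16, Add(Mul(-1, 0), Pow(3, 2))), Rational(-3, 5)) = Mul(Mul(-16, Add(0, 9)), Rational(-3, 5)) = Mul(Mul(-16, 9), Rational(-3, 5)) = Mul(-144, Rational(-3, 5)) = Rational(432, 5)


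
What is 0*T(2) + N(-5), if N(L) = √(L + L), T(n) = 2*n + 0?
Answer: I*√10 ≈ 3.1623*I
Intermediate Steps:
T(n) = 2*n
N(L) = √2*√L (N(L) = √(2*L) = √2*√L)
0*T(2) + N(-5) = 0*(2*2) + √2*√(-5) = 0*4 + √2*(I*√5) = 0 + I*√10 = I*√10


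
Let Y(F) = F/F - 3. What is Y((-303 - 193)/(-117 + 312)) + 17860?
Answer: 17858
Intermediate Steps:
Y(F) = -2 (Y(F) = 1 - 3 = -2)
Y((-303 - 193)/(-117 + 312)) + 17860 = -2 + 17860 = 17858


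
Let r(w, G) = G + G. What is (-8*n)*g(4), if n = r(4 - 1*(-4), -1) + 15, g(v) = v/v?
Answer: -104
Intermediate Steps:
g(v) = 1
r(w, G) = 2*G
n = 13 (n = 2*(-1) + 15 = -2 + 15 = 13)
(-8*n)*g(4) = -8*13*1 = -104*1 = -104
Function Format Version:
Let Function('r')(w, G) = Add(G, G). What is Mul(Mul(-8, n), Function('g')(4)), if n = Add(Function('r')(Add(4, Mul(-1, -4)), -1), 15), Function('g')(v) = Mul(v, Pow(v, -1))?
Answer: -104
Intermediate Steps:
Function('g')(v) = 1
Function('r')(w, G) = Mul(2, G)
n = 13 (n = Add(Mul(2, -1), 15) = Add(-2, 15) = 13)
Mul(Mul(-8, n), Function('g')(4)) = Mul(Mul(-8, 13), 1) = Mul(-104, 1) = -104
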